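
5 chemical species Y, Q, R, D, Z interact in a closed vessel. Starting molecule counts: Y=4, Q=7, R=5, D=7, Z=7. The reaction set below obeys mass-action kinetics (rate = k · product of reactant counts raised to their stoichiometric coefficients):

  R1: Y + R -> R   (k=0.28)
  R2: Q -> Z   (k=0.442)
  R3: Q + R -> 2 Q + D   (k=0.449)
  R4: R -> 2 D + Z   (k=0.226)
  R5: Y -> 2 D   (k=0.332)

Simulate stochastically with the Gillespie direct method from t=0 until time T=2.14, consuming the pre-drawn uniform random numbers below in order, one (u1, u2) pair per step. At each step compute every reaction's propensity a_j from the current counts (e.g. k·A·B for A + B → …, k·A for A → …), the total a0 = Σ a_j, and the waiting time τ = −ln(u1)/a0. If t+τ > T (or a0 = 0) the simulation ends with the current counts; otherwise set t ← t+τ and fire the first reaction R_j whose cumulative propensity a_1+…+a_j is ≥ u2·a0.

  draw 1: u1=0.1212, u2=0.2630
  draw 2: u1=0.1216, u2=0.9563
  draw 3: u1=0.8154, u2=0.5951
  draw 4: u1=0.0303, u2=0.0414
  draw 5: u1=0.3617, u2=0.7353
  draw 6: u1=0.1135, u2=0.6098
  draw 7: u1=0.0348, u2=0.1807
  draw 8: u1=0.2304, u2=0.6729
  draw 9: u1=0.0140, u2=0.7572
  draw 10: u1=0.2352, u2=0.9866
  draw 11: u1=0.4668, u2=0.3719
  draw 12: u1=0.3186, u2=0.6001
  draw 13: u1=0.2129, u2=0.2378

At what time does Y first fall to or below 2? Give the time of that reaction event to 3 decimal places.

t=0.000: Y=4 Q=7 R=5 D=7 Z=7
Draw 1: a1=5.600, a2=3.094, a3=15.715, a4=1.130, a5=1.328, a0=26.867; τ=−ln(0.1212)/26.867=0.079 → t=0.079; u2·a0=0.2630·26.867=7.066; a1=5.600 < 7.066 ≤ a1+a2=8.694 → R2 fires; Y=4 Q=6 R=5 D=7 Z=8
Draw 2: a1=5.600, a2=2.652, a3=13.470, a4=1.130, a5=1.328, a0=24.180; τ=−ln(0.1216)/24.180=0.087 → t=0.166; u2·a0=0.9563·24.180=23.123; a1+…+a4=22.852 < 23.123 ≤ a1+…+a5=24.180 → R5 fires; Y=3 Q=6 R=5 D=9 Z=8
Draw 3: a1=4.200, a2=2.652, a3=13.470, a4=1.130, a5=0.996, a0=22.448; τ=−ln(0.8154)/22.448=0.009 → t=0.175; u2·a0=0.5951·22.448=13.359; a1+a2=6.852 < 13.359 ≤ a1+…+a3=20.322 → R3 fires; Y=3 Q=7 R=4 D=10 Z=8
Draw 4: a1=3.360, a2=3.094, a3=12.572, a4=0.904, a5=0.996, a0=20.926; τ=−ln(0.0303)/20.926=0.167 → t=0.342; u2·a0=0.0414·20.926=0.866 ≤ a1=3.360 → R1 fires; Y=2 Q=7 R=4 D=10 Z=8
Draw 5: a1=2.240, a2=3.094, a3=12.572, a4=0.904, a5=0.664, a0=19.474; τ=−ln(0.3617)/19.474=0.052 → t=0.394; u2·a0=0.7353·19.474=14.319; a1+a2=5.334 < 14.319 ≤ a1+…+a3=17.906 → R3 fires; Y=2 Q=8 R=3 D=11 Z=8
Draw 6: a1=1.680, a2=3.536, a3=10.776, a4=0.678, a5=0.664, a0=17.334; τ=−ln(0.1135)/17.334=0.126 → t=0.520; u2·a0=0.6098·17.334=10.570; a1+a2=5.216 < 10.570 ≤ a1+…+a3=15.992 → R3 fires; Y=2 Q=9 R=2 D=12 Z=8
Draw 7: a1=1.120, a2=3.978, a3=8.082, a4=0.452, a5=0.664, a0=14.296; τ=−ln(0.0348)/14.296=0.235 → t=0.755; u2·a0=0.1807·14.296=2.583; a1=1.120 < 2.583 ≤ a1+a2=5.098 → R2 fires; Y=2 Q=8 R=2 D=12 Z=9
Draw 8: a1=1.120, a2=3.536, a3=7.184, a4=0.452, a5=0.664, a0=12.956; τ=−ln(0.2304)/12.956=0.113 → t=0.868; u2·a0=0.6729·12.956=8.718; a1+a2=4.656 < 8.718 ≤ a1+…+a3=11.840 → R3 fires; Y=2 Q=9 R=1 D=13 Z=9
Draw 9: a1=0.560, a2=3.978, a3=4.041, a4=0.226, a5=0.664, a0=9.469; τ=−ln(0.0140)/9.469=0.451 → t=1.319; u2·a0=0.7572·9.469=7.170; a1+a2=4.538 < 7.170 ≤ a1+…+a3=8.579 → R3 fires; Y=2 Q=10 R=0 D=14 Z=9
Draw 10: a1=0.000, a2=4.420, a3=0.000, a4=0.000, a5=0.664, a0=5.084; τ=−ln(0.2352)/5.084=0.285 → t=1.603; u2·a0=0.9866·5.084=5.016; a1+…+a4=4.420 < 5.016 ≤ a1+…+a5=5.084 → R5 fires; Y=1 Q=10 R=0 D=16 Z=9
Draw 11: a1=0.000, a2=4.420, a3=0.000, a4=0.000, a5=0.332, a0=4.752; τ=−ln(0.4668)/4.752=0.160 → t=1.764; u2·a0=0.3719·4.752=1.767; a1=0.000 < 1.767 ≤ a1+a2=4.420 → R2 fires; Y=1 Q=9 R=0 D=16 Z=10
Draw 12: a1=0.000, a2=3.978, a3=0.000, a4=0.000, a5=0.332, a0=4.310; τ=−ln(0.3186)/4.310=0.265 → t=2.029; u2·a0=0.6001·4.310=2.586; a1=0.000 < 2.586 ≤ a1+a2=3.978 → R2 fires; Y=1 Q=8 R=0 D=16 Z=11
Draw 13: a1=0.000, a2=3.536, a3=0.000, a4=0.000, a5=0.332, a0=3.868; τ=−ln(0.2129)/3.868=0.400 → t=2.429 > T=2.14: stop.
Y first becomes ≤ 2 when it reaches 2 at the event at t=0.342.

Threshold first reached at t = 0.342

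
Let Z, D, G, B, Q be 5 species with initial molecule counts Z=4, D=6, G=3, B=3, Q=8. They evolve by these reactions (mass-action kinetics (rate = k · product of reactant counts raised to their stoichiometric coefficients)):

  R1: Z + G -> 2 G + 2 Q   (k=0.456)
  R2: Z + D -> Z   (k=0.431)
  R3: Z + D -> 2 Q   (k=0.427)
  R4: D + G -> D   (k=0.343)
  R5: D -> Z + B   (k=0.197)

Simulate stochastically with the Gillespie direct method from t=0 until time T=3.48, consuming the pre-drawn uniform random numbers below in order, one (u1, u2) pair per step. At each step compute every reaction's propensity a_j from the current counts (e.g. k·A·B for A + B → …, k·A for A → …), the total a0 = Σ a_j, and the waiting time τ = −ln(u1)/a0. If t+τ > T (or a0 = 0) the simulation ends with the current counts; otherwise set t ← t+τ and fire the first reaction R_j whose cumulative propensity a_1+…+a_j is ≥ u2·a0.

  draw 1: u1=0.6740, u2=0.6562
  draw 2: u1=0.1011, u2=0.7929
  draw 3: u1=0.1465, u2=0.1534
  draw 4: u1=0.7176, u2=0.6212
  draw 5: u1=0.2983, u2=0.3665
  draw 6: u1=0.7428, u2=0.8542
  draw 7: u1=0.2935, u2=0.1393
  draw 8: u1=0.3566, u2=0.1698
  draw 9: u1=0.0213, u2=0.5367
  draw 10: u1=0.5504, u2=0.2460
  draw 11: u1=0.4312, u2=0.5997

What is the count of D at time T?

D at T = 2

t=0.000: Z=4 D=6 G=3 B=3 Q=8
Draw 1: a1=5.472, a2=10.344, a3=10.248, a4=6.174, a5=1.182, a0=33.420; τ=−ln(0.6740)/33.420=0.012 → t=0.012; u2·a0=0.6562·33.420=21.930; a1+a2=15.816 < 21.930 ≤ a1+…+a3=26.064 → R3 fires; Z=3 D=5 G=3 B=3 Q=10
Draw 2: a1=4.104, a2=6.465, a3=6.405, a4=5.145, a5=0.985, a0=23.104; τ=−ln(0.1011)/23.104=0.099 → t=0.111; u2·a0=0.7929·23.104=18.319; a1+…+a3=16.974 < 18.319 ≤ a1+…+a4=22.119 → R4 fires; Z=3 D=5 G=2 B=3 Q=10
Draw 3: a1=2.736, a2=6.465, a3=6.405, a4=3.430, a5=0.985, a0=20.021; τ=−ln(0.1465)/20.021=0.096 → t=0.207; u2·a0=0.1534·20.021=3.071; a1=2.736 < 3.071 ≤ a1+a2=9.201 → R2 fires; Z=3 D=4 G=2 B=3 Q=10
Draw 4: a1=2.736, a2=5.172, a3=5.124, a4=2.744, a5=0.788, a0=16.564; τ=−ln(0.7176)/16.564=0.020 → t=0.227; u2·a0=0.6212·16.564=10.290; a1+a2=7.908 < 10.290 ≤ a1+…+a3=13.032 → R3 fires; Z=2 D=3 G=2 B=3 Q=12
Draw 5: a1=1.824, a2=2.586, a3=2.562, a4=2.058, a5=0.591, a0=9.621; τ=−ln(0.2983)/9.621=0.126 → t=0.353; u2·a0=0.3665·9.621=3.526; a1=1.824 < 3.526 ≤ a1+a2=4.410 → R2 fires; Z=2 D=2 G=2 B=3 Q=12
Draw 6: a1=1.824, a2=1.724, a3=1.708, a4=1.372, a5=0.394, a0=7.022; τ=−ln(0.7428)/7.022=0.042 → t=0.395; u2·a0=0.8542·7.022=5.998; a1+…+a3=5.256 < 5.998 ≤ a1+…+a4=6.628 → R4 fires; Z=2 D=2 G=1 B=3 Q=12
Draw 7: a1=0.912, a2=1.724, a3=1.708, a4=0.686, a5=0.394, a0=5.424; τ=−ln(0.2935)/5.424=0.226 → t=0.621; u2·a0=0.1393·5.424=0.756 ≤ a1=0.912 → R1 fires; Z=1 D=2 G=2 B=3 Q=14
Draw 8: a1=0.912, a2=0.862, a3=0.854, a4=1.372, a5=0.394, a0=4.394; τ=−ln(0.3566)/4.394=0.235 → t=0.856; u2·a0=0.1698·4.394=0.746 ≤ a1=0.912 → R1 fires; Z=0 D=2 G=3 B=3 Q=16
Draw 9: a1=0.000, a2=0.000, a3=0.000, a4=2.058, a5=0.394, a0=2.452; τ=−ln(0.0213)/2.452=1.570 → t=2.425; u2·a0=0.5367·2.452=1.316; a1+…+a3=0.000 < 1.316 ≤ a1+…+a4=2.058 → R4 fires; Z=0 D=2 G=2 B=3 Q=16
Draw 10: a1=0.000, a2=0.000, a3=0.000, a4=1.372, a5=0.394, a0=1.766; τ=−ln(0.5504)/1.766=0.338 → t=2.764; u2·a0=0.2460·1.766=0.434; a1+…+a3=0.000 < 0.434 ≤ a1+…+a4=1.372 → R4 fires; Z=0 D=2 G=1 B=3 Q=16
Draw 11: a1=0.000, a2=0.000, a3=0.000, a4=0.686, a5=0.394, a0=1.080; τ=−ln(0.4312)/1.080=0.779 → t=3.542 > T=3.48: stop.
Read off D at T=3.48: 2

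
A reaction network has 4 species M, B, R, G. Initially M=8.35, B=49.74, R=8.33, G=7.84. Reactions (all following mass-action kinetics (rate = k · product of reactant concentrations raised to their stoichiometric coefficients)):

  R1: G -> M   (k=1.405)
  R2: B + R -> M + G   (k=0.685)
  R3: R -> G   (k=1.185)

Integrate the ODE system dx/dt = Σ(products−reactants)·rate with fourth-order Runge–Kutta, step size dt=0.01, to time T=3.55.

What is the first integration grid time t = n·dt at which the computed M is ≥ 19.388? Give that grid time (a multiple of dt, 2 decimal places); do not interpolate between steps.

Threshold first reached at t = 0.17

RK4 with dt=0.01: 355 steps to T=3.55. Trajectory (selected grid times):
t=0.00: M=8.35 B=49.74 R=8.33 G=7.84
t=0.16: M=19.27 B=41.77 R=0.06 G=13.15
t=0.17: M=19.47 B=41.76 R=0.04 G=12.99
t=0.39: M=22.98 B=41.71 R=0.00 G=9.57
t=0.79: M=27.09 B=41.71 R=0.00 G=5.45
t=1.18: M=29.39 B=41.71 R=0.00 G=3.15
t=1.58: M=30.75 B=41.71 R=0.00 G=1.80
t=1.97: M=31.51 B=41.71 R=0.00 G=1.04
t=2.37: M=31.95 B=41.71 R=0.00 G=0.59
t=2.76: M=32.20 B=41.71 R=0.00 G=0.34
t=3.16: M=32.35 B=41.71 R=0.00 G=0.20
t=3.55: M=32.43 B=41.71 R=0.00 G=0.11
M(0.16)=19.274 < 19.388 but M(0.17)=19.473 ≥ 19.388, so the first grid time is t=0.17.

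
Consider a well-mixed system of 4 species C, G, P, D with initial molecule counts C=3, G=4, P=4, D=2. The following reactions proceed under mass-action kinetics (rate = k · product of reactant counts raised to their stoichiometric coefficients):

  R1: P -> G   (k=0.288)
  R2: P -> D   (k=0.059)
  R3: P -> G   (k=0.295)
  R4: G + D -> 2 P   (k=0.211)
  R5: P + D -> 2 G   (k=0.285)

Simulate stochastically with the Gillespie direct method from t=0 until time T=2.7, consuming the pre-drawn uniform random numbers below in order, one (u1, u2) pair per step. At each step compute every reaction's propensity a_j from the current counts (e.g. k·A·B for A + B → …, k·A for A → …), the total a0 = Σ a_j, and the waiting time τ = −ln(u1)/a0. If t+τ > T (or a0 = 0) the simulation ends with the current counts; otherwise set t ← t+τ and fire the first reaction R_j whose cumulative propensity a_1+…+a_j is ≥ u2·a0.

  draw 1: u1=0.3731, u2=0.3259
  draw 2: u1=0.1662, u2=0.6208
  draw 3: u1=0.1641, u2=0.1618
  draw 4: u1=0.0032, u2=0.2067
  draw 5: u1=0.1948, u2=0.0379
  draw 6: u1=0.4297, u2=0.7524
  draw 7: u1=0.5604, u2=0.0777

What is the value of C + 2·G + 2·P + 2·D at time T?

Value at T = 23

Check how each reaction changes W = C + 2·G + 2·P + 2·D (weight of products minus weight of reactants):
R1: P -> G: (2·1) − (2·1) = 2 − 2 = 0
R2: P -> D: (2·1) − (2·1) = 2 − 2 = 0
R3: P -> G: (2·1) − (2·1) = 2 − 2 = 0
R4: G + D -> 2 P: (2·2) − (2·1 + 2·1) = 4 − 4 = 0
R5: P + D -> 2 G: (2·2) − (2·1 + 2·1) = 4 − 4 = 0
Every reaction leaves W unchanged, so W is conserved and no simulation is needed: W(T) = W(0) = 3 + 2·4 + 2·4 + 2·2 = 23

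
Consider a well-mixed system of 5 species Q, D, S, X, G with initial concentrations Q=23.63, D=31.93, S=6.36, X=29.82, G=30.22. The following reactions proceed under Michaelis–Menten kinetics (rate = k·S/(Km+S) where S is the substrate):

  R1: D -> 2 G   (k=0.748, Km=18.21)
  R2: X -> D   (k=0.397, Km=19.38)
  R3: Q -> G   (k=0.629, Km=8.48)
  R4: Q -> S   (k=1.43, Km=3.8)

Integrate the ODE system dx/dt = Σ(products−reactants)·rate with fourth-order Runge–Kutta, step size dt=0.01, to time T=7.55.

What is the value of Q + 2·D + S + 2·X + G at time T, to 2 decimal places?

Check how each reaction changes W = Q + 2·D + S + 2·X + G (weight of products minus weight of reactants):
R1: D -> 2 G: (1·2) − (2·1) = 2 − 2 = 0
R2: X -> D: (2·1) − (2·1) = 2 − 2 = 0
R3: Q -> G: (1·1) − (1·1) = 1 − 1 = 0
R4: Q -> S: (1·1) − (1·1) = 1 − 1 = 0
Every reaction leaves W unchanged, so W is conserved and no simulation is needed: W(T) = W(0) = 23.63 + 2·31.93 + 6.36 + 2·29.82 + 30.22 = 183.71

Value at T = 183.71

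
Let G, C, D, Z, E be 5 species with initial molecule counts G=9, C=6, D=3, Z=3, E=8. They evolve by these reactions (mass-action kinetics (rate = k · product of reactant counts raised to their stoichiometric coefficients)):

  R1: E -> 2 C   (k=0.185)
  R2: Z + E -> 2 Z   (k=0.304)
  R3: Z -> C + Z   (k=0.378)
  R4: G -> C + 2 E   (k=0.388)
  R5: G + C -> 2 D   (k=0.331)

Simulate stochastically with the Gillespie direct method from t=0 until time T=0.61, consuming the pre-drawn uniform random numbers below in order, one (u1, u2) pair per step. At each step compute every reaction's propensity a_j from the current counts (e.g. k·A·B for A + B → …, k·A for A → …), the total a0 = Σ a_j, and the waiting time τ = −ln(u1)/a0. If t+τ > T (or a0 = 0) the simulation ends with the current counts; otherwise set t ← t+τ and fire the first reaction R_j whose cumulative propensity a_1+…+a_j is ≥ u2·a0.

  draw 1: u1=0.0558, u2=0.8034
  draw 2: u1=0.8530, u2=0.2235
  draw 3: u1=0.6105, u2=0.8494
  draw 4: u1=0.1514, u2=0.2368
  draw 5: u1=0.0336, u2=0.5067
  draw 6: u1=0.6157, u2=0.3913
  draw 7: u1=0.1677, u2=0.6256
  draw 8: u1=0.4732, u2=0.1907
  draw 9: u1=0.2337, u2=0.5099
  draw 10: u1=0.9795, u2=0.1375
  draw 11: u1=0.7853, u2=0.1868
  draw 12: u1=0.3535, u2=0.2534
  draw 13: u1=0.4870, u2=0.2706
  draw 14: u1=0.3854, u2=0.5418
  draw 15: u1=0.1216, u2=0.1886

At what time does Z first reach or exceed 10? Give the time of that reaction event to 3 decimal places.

Threshold first reached at t = 0.493

t=0.000: G=9 C=6 D=3 Z=3 E=8
Draw 1: a1=1.480, a2=7.296, a3=1.134, a4=3.492, a5=17.874, a0=31.276; τ=−ln(0.0558)/31.276=0.092 → t=0.092; u2·a0=0.8034·31.276=25.127; a1+…+a4=13.402 < 25.127 ≤ a1+…+a5=31.276 → R5 fires; G=8 C=5 D=5 Z=3 E=8
Draw 2: a1=1.480, a2=7.296, a3=1.134, a4=3.104, a5=13.240, a0=26.254; τ=−ln(0.8530)/26.254=0.006 → t=0.098; u2·a0=0.2235·26.254=5.868; a1=1.480 < 5.868 ≤ a1+a2=8.776 → R2 fires; G=8 C=5 D=5 Z=4 E=7
Draw 3: a1=1.295, a2=8.512, a3=1.512, a4=3.104, a5=13.240, a0=27.663; τ=−ln(0.6105)/27.663=0.018 → t=0.116; u2·a0=0.8494·27.663=23.497; a1+…+a4=14.423 < 23.497 ≤ a1+…+a5=27.663 → R5 fires; G=7 C=4 D=7 Z=4 E=7
Draw 4: a1=1.295, a2=8.512, a3=1.512, a4=2.716, a5=9.268, a0=23.303; τ=−ln(0.1514)/23.303=0.081 → t=0.197; u2·a0=0.2368·23.303=5.518; a1=1.295 < 5.518 ≤ a1+a2=9.807 → R2 fires; G=7 C=4 D=7 Z=5 E=6
Draw 5: a1=1.110, a2=9.120, a3=1.890, a4=2.716, a5=9.268, a0=24.104; τ=−ln(0.0336)/24.104=0.141 → t=0.338; u2·a0=0.5067·24.104=12.213; a1+…+a3=12.120 < 12.213 ≤ a1+…+a4=14.836 → R4 fires; G=6 C=5 D=7 Z=5 E=8
Draw 6: a1=1.480, a2=12.160, a3=1.890, a4=2.328, a5=9.930, a0=27.788; τ=−ln(0.6157)/27.788=0.017 → t=0.355; u2·a0=0.3913·27.788=10.873; a1=1.480 < 10.873 ≤ a1+a2=13.640 → R2 fires; G=6 C=5 D=7 Z=6 E=7
Draw 7: a1=1.295, a2=12.768, a3=2.268, a4=2.328, a5=9.930, a0=28.589; τ=−ln(0.1677)/28.589=0.062 → t=0.418; u2·a0=0.6256·28.589=17.885; a1+…+a3=16.331 < 17.885 ≤ a1+…+a4=18.659 → R4 fires; G=5 C=6 D=7 Z=6 E=9
Draw 8: a1=1.665, a2=16.416, a3=2.268, a4=1.940, a5=9.930, a0=32.219; τ=−ln(0.4732)/32.219=0.023 → t=0.441; u2·a0=0.1907·32.219=6.144; a1=1.665 < 6.144 ≤ a1+a2=18.081 → R2 fires; G=5 C=6 D=7 Z=7 E=8
Draw 9: a1=1.480, a2=17.024, a3=2.646, a4=1.940, a5=9.930, a0=33.020; τ=−ln(0.2337)/33.020=0.044 → t=0.485; u2·a0=0.5099·33.020=16.837; a1=1.480 < 16.837 ≤ a1+a2=18.504 → R2 fires; G=5 C=6 D=7 Z=8 E=7
Draw 10: a1=1.295, a2=17.024, a3=3.024, a4=1.940, a5=9.930, a0=33.213; τ=−ln(0.9795)/33.213=0.001 → t=0.486; u2·a0=0.1375·33.213=4.567; a1=1.295 < 4.567 ≤ a1+a2=18.319 → R2 fires; G=5 C=6 D=7 Z=9 E=6
Draw 11: a1=1.110, a2=16.416, a3=3.402, a4=1.940, a5=9.930, a0=32.798; τ=−ln(0.7853)/32.798=0.007 → t=0.493; u2·a0=0.1868·32.798=6.127; a1=1.110 < 6.127 ≤ a1+a2=17.526 → R2 fires; G=5 C=6 D=7 Z=10 E=5
Draw 12: a1=0.925, a2=15.200, a3=3.780, a4=1.940, a5=9.930, a0=31.775; τ=−ln(0.3535)/31.775=0.033 → t=0.526; u2·a0=0.2534·31.775=8.052; a1=0.925 < 8.052 ≤ a1+a2=16.125 → R2 fires; G=5 C=6 D=7 Z=11 E=4
Draw 13: a1=0.740, a2=13.376, a3=4.158, a4=1.940, a5=9.930, a0=30.144; τ=−ln(0.4870)/30.144=0.024 → t=0.550; u2·a0=0.2706·30.144=8.157; a1=0.740 < 8.157 ≤ a1+a2=14.116 → R2 fires; G=5 C=6 D=7 Z=12 E=3
Draw 14: a1=0.555, a2=10.944, a3=4.536, a4=1.940, a5=9.930, a0=27.905; τ=−ln(0.3854)/27.905=0.034 → t=0.584; u2·a0=0.5418·27.905=15.119; a1+a2=11.499 < 15.119 ≤ a1+…+a3=16.035 → R3 fires; G=5 C=7 D=7 Z=12 E=3
Draw 15: a1=0.555, a2=10.944, a3=4.536, a4=1.940, a5=11.585, a0=29.560; τ=−ln(0.1216)/29.560=0.071 → t=0.655 > T=0.61: stop.
Z first becomes ≥ 10 when it reaches 10 at the event at t=0.493.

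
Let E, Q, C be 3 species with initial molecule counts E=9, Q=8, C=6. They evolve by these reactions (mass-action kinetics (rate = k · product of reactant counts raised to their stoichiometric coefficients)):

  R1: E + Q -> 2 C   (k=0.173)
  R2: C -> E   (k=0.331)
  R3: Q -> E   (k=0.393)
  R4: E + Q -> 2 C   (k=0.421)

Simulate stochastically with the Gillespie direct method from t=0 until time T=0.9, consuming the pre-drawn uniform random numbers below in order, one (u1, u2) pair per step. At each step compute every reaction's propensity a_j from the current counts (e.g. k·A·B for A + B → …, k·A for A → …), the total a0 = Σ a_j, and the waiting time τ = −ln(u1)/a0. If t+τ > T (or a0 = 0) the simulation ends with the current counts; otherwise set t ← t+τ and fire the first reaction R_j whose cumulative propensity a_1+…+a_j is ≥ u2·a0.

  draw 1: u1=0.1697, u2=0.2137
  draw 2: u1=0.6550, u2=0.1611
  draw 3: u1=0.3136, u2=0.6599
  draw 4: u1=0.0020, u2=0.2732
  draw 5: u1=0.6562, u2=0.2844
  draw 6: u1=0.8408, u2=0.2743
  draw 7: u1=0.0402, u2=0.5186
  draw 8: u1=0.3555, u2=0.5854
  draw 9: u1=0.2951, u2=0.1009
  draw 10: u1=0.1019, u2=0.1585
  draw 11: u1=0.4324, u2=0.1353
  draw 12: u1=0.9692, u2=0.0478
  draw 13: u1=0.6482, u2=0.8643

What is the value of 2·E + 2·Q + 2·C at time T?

Check how each reaction changes W = 2·E + 2·Q + 2·C (weight of products minus weight of reactants):
R1: E + Q -> 2 C: (2·2) − (2·1 + 2·1) = 4 − 4 = 0
R2: C -> E: (2·1) − (2·1) = 2 − 2 = 0
R3: Q -> E: (2·1) − (2·1) = 2 − 2 = 0
R4: E + Q -> 2 C: (2·2) − (2·1 + 2·1) = 4 − 4 = 0
Every reaction leaves W unchanged, so W is conserved and no simulation is needed: W(T) = W(0) = 2·9 + 2·8 + 2·6 = 46

Value at T = 46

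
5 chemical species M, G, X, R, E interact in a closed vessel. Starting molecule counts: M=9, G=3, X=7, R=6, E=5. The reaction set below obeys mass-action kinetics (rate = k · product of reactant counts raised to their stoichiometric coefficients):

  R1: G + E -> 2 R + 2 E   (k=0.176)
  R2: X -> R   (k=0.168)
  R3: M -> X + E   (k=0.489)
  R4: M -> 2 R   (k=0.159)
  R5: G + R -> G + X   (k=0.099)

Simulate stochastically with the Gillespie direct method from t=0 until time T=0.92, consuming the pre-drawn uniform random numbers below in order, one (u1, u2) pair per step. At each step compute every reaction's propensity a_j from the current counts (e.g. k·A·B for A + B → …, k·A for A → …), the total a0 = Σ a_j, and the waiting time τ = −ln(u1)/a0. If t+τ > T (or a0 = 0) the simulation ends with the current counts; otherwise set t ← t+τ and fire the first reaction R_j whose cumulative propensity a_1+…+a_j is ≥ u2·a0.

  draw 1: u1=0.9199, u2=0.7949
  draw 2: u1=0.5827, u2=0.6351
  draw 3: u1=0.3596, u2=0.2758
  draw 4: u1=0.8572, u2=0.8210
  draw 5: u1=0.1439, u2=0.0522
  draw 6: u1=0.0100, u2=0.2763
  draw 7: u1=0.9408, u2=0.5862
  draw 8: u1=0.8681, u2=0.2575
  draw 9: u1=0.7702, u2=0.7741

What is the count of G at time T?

t=0.000: M=9 G=3 X=7 R=6 E=5
Draw 1: a1=2.640, a2=1.176, a3=4.401, a4=1.431, a5=1.782, a0=11.430; τ=−ln(0.9199)/11.430=0.007 → t=0.007; u2·a0=0.7949·11.430=9.086; a1+…+a3=8.217 < 9.086 ≤ a1+…+a4=9.648 → R4 fires; M=8 G=3 X=7 R=8 E=5
Draw 2: a1=2.640, a2=1.176, a3=3.912, a4=1.272, a5=2.376, a0=11.376; τ=−ln(0.5827)/11.376=0.047 → t=0.055; u2·a0=0.6351·11.376=7.225; a1+a2=3.816 < 7.225 ≤ a1+…+a3=7.728 → R3 fires; M=7 G=3 X=8 R=8 E=6
Draw 3: a1=3.168, a2=1.344, a3=3.423, a4=1.113, a5=2.376, a0=11.424; τ=−ln(0.3596)/11.424=0.090 → t=0.144; u2·a0=0.2758·11.424=3.151 ≤ a1=3.168 → R1 fires; M=7 G=2 X=8 R=10 E=7
Draw 4: a1=2.464, a2=1.344, a3=3.423, a4=1.113, a5=1.980, a0=10.324; τ=−ln(0.8572)/10.324=0.015 → t=0.159; u2·a0=0.8210·10.324=8.476; a1+…+a4=8.344 < 8.476 ≤ a1+…+a5=10.324 → R5 fires; M=7 G=2 X=9 R=9 E=7
Draw 5: a1=2.464, a2=1.512, a3=3.423, a4=1.113, a5=1.782, a0=10.294; τ=−ln(0.1439)/10.294=0.188 → t=0.348; u2·a0=0.0522·10.294=0.537 ≤ a1=2.464 → R1 fires; M=7 G=1 X=9 R=11 E=8
Draw 6: a1=1.408, a2=1.512, a3=3.423, a4=1.113, a5=1.089, a0=8.545; τ=−ln(0.0100)/8.545=0.539 → t=0.886; u2·a0=0.2763·8.545=2.361; a1=1.408 < 2.361 ≤ a1+a2=2.920 → R2 fires; M=7 G=1 X=8 R=12 E=8
Draw 7: a1=1.408, a2=1.344, a3=3.423, a4=1.113, a5=1.188, a0=8.476; τ=−ln(0.9408)/8.476=0.007 → t=0.894; u2·a0=0.5862·8.476=4.969; a1+a2=2.752 < 4.969 ≤ a1+…+a3=6.175 → R3 fires; M=6 G=1 X=9 R=12 E=9
Draw 8: a1=1.584, a2=1.512, a3=2.934, a4=0.954, a5=1.188, a0=8.172; τ=−ln(0.8681)/8.172=0.017 → t=0.911; u2·a0=0.2575·8.172=2.104; a1=1.584 < 2.104 ≤ a1+a2=3.096 → R2 fires; M=6 G=1 X=8 R=13 E=9
Draw 9: a1=1.584, a2=1.344, a3=2.934, a4=0.954, a5=1.287, a0=8.103; τ=−ln(0.7702)/8.103=0.032 → t=0.943 > T=0.92: stop.
Read off G at T=0.92: 1

G at T = 1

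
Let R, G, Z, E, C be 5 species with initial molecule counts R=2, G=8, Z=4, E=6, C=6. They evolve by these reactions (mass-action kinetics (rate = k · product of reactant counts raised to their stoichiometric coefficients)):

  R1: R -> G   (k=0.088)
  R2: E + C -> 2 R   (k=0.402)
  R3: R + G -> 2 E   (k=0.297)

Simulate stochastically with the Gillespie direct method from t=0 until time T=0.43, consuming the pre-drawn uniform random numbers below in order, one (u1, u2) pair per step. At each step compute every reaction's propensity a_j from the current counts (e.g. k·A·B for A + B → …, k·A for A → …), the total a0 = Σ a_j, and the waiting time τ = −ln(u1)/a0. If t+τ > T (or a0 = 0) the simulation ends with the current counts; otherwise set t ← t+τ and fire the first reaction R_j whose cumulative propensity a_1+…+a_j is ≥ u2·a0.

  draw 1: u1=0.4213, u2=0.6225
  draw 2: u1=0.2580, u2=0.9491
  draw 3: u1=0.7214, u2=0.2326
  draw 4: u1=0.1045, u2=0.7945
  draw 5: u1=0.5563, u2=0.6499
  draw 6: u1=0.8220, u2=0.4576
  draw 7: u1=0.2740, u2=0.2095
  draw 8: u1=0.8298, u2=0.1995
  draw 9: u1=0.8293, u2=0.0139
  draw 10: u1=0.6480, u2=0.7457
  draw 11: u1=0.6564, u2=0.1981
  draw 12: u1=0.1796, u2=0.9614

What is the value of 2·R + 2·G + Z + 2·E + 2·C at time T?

Value at T = 48

Check how each reaction changes W = 2·R + 2·G + Z + 2·E + 2·C (weight of products minus weight of reactants):
R1: R -> G: (2·1) − (2·1) = 2 − 2 = 0
R2: E + C -> 2 R: (2·2) − (2·1 + 2·1) = 4 − 4 = 0
R3: R + G -> 2 E: (2·2) − (2·1 + 2·1) = 4 − 4 = 0
Every reaction leaves W unchanged, so W is conserved and no simulation is needed: W(T) = W(0) = 2·2 + 2·8 + 4 + 2·6 + 2·6 = 48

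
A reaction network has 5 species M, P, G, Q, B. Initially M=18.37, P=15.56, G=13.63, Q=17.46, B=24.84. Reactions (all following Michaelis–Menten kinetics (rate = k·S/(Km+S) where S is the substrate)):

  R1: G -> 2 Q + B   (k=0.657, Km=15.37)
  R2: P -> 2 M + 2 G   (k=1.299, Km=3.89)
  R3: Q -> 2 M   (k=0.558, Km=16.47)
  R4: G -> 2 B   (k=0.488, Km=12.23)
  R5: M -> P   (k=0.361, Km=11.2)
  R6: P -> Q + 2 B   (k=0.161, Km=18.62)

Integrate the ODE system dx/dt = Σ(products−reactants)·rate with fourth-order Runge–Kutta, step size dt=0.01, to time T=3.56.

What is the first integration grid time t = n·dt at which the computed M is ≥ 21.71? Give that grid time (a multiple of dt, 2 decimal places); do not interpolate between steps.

RK4 with dt=0.01: 356 steps to T=3.56. Trajectory (selected grid times):
t=0.00: M=18.37 P=15.56 G=13.63 Q=17.46 B=24.84
t=0.40: M=19.34 P=15.21 G=14.23 Q=17.62 B=25.23
t=0.79: M=20.28 P=14.87 G=14.81 Q=17.79 B=25.62
t=1.19: M=21.24 P=14.52 G=15.39 Q=17.96 B=26.02
t=1.38: M=21.69 P=14.36 G=15.67 Q=18.04 B=26.21
t=1.39: M=21.72 P=14.35 G=15.68 Q=18.05 B=26.22
t=1.58: M=22.17 P=14.19 G=15.95 Q=18.13 B=26.42
t=1.98: M=23.12 P=13.85 G=16.52 Q=18.31 B=26.83
t=2.37: M=24.05 P=13.52 G=17.06 Q=18.49 B=27.24
t=2.77: M=24.99 P=13.19 G=17.62 Q=18.68 B=27.66
t=3.16: M=25.90 P=12.88 G=18.15 Q=18.87 B=28.08
t=3.56: M=26.84 P=12.55 G=18.68 Q=19.06 B=28.51
M(1.38)=21.694 < 21.71 but M(1.39)=21.718 ≥ 21.71, so the first grid time is t=1.39.

Threshold first reached at t = 1.39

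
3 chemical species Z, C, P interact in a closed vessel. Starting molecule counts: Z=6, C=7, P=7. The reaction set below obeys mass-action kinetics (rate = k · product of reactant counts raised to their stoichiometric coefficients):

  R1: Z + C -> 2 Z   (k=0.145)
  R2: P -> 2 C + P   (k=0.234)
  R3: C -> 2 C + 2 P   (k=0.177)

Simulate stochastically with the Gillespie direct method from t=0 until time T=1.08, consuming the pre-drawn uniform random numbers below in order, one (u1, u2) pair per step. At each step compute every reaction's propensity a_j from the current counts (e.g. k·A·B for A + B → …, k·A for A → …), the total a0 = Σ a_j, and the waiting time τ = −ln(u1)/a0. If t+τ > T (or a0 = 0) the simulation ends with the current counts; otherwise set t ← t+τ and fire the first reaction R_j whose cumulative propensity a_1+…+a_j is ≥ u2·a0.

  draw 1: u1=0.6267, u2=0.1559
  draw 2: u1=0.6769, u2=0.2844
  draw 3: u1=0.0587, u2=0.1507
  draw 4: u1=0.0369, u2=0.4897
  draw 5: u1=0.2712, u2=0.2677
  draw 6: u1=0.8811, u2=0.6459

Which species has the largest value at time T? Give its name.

Dominant species at T: Z

t=0.000: Z=6 C=7 P=7
Draw 1: a1=6.090, a2=1.638, a3=1.239, a0=8.967; τ=−ln(0.6267)/8.967=0.052 → t=0.052; u2·a0=0.1559·8.967=1.398 ≤ a1=6.090 → R1 fires; Z=7 C=6 P=7
Draw 2: a1=6.090, a2=1.638, a3=1.062, a0=8.790; τ=−ln(0.6769)/8.790=0.044 → t=0.097; u2·a0=0.2844·8.790=2.500 ≤ a1=6.090 → R1 fires; Z=8 C=5 P=7
Draw 3: a1=5.800, a2=1.638, a3=0.885, a0=8.323; τ=−ln(0.0587)/8.323=0.341 → t=0.437; u2·a0=0.1507·8.323=1.254 ≤ a1=5.800 → R1 fires; Z=9 C=4 P=7
Draw 4: a1=5.220, a2=1.638, a3=0.708, a0=7.566; τ=−ln(0.0369)/7.566=0.436 → t=0.873; u2·a0=0.4897·7.566=3.705 ≤ a1=5.220 → R1 fires; Z=10 C=3 P=7
Draw 5: a1=4.350, a2=1.638, a3=0.531, a0=6.519; τ=−ln(0.2712)/6.519=0.200 → t=1.073; u2·a0=0.2677·6.519=1.745 ≤ a1=4.350 → R1 fires; Z=11 C=2 P=7
Draw 6: a1=3.190, a2=1.638, a3=0.354, a0=5.182; τ=−ln(0.8811)/5.182=0.024 → t=1.098 > T=1.08: stop.
At T=1.08: Z=11 C=2 P=7; the largest is Z.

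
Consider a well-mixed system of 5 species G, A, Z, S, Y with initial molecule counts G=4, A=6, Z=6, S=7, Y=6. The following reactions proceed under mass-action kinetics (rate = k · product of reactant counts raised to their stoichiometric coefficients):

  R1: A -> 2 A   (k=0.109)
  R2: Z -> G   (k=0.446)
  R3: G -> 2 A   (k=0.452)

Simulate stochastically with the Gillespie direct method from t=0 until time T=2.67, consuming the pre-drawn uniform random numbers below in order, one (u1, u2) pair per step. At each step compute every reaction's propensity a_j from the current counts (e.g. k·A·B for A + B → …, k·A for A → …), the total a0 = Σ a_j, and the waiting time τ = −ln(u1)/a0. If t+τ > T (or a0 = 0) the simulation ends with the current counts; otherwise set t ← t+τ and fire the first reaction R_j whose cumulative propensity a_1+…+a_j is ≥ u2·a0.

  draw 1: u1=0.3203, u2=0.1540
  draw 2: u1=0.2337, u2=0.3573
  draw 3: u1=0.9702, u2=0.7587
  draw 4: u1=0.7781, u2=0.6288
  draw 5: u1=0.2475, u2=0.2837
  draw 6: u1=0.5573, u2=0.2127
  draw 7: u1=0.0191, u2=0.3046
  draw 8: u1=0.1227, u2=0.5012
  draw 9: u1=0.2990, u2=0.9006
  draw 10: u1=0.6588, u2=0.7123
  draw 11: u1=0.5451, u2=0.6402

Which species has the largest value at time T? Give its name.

Dominant species at T: A

t=0.000: G=4 A=6 Z=6 S=7 Y=6
Draw 1: a1=0.654, a2=2.676, a3=1.808, a0=5.138; τ=−ln(0.3203)/5.138=0.222 → t=0.222; u2·a0=0.1540·5.138=0.791; a1=0.654 < 0.791 ≤ a1+a2=3.330 → R2 fires; G=5 A=6 Z=5 S=7 Y=6
Draw 2: a1=0.654, a2=2.230, a3=2.260, a0=5.144; τ=−ln(0.2337)/5.144=0.283 → t=0.504; u2·a0=0.3573·5.144=1.838; a1=0.654 < 1.838 ≤ a1+a2=2.884 → R2 fires; G=6 A=6 Z=4 S=7 Y=6
Draw 3: a1=0.654, a2=1.784, a3=2.712, a0=5.150; τ=−ln(0.9702)/5.150=0.006 → t=0.510; u2·a0=0.7587·5.150=3.907; a1+a2=2.438 < 3.907 ≤ a1+…+a3=5.150 → R3 fires; G=5 A=8 Z=4 S=7 Y=6
Draw 4: a1=0.872, a2=1.784, a3=2.260, a0=4.916; τ=−ln(0.7781)/4.916=0.051 → t=0.561; u2·a0=0.6288·4.916=3.091; a1+a2=2.656 < 3.091 ≤ a1+…+a3=4.916 → R3 fires; G=4 A=10 Z=4 S=7 Y=6
Draw 5: a1=1.090, a2=1.784, a3=1.808, a0=4.682; τ=−ln(0.2475)/4.682=0.298 → t=0.859; u2·a0=0.2837·4.682=1.328; a1=1.090 < 1.328 ≤ a1+a2=2.874 → R2 fires; G=5 A=10 Z=3 S=7 Y=6
Draw 6: a1=1.090, a2=1.338, a3=2.260, a0=4.688; τ=−ln(0.5573)/4.688=0.125 → t=0.984; u2·a0=0.2127·4.688=0.997 ≤ a1=1.090 → R1 fires; G=5 A=11 Z=3 S=7 Y=6
Draw 7: a1=1.199, a2=1.338, a3=2.260, a0=4.797; τ=−ln(0.0191)/4.797=0.825 → t=1.809; u2·a0=0.3046·4.797=1.461; a1=1.199 < 1.461 ≤ a1+a2=2.537 → R2 fires; G=6 A=11 Z=2 S=7 Y=6
Draw 8: a1=1.199, a2=0.892, a3=2.712, a0=4.803; τ=−ln(0.1227)/4.803=0.437 → t=2.246; u2·a0=0.5012·4.803=2.407; a1+a2=2.091 < 2.407 ≤ a1+…+a3=4.803 → R3 fires; G=5 A=13 Z=2 S=7 Y=6
Draw 9: a1=1.417, a2=0.892, a3=2.260, a0=4.569; τ=−ln(0.2990)/4.569=0.264 → t=2.510; u2·a0=0.9006·4.569=4.115; a1+a2=2.309 < 4.115 ≤ a1+…+a3=4.569 → R3 fires; G=4 A=15 Z=2 S=7 Y=6
Draw 10: a1=1.635, a2=0.892, a3=1.808, a0=4.335; τ=−ln(0.6588)/4.335=0.096 → t=2.606; u2·a0=0.7123·4.335=3.088; a1+a2=2.527 < 3.088 ≤ a1+…+a3=4.335 → R3 fires; G=3 A=17 Z=2 S=7 Y=6
Draw 11: a1=1.853, a2=0.892, a3=1.356, a0=4.101; τ=−ln(0.5451)/4.101=0.148 → t=2.754 > T=2.67: stop.
At T=2.67: G=3 A=17 Z=2 S=7 Y=6; the largest is A.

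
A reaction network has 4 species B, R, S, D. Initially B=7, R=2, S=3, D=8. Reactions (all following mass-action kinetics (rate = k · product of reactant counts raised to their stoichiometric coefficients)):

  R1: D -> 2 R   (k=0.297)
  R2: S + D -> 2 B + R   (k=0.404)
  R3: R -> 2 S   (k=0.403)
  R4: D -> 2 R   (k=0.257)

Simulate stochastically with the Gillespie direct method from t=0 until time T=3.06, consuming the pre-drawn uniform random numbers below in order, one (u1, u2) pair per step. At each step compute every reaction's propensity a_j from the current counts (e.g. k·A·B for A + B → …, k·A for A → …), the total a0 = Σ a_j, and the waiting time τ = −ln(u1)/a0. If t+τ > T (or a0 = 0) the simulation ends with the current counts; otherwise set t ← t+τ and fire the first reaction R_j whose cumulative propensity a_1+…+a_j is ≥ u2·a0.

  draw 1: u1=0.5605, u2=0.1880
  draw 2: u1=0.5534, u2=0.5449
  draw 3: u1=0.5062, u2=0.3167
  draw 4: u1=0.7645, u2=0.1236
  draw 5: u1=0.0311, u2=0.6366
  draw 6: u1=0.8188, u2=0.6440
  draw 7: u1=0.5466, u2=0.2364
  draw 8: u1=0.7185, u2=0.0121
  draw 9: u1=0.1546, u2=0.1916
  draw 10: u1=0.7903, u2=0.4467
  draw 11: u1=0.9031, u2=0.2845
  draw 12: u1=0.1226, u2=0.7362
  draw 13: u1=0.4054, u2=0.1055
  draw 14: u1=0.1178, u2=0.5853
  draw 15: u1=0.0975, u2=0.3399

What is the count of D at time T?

D at T = 0

t=0.000: B=7 R=2 S=3 D=8
Draw 1: a1=2.376, a2=9.696, a3=0.806, a4=2.056, a0=14.934; τ=−ln(0.5605)/14.934=0.039 → t=0.039; u2·a0=0.1880·14.934=2.808; a1=2.376 < 2.808 ≤ a1+a2=12.072 → R2 fires; B=9 R=3 S=2 D=7
Draw 2: a1=2.079, a2=5.656, a3=1.209, a4=1.799, a0=10.743; τ=−ln(0.5534)/10.743=0.055 → t=0.094; u2·a0=0.5449·10.743=5.854; a1=2.079 < 5.854 ≤ a1+a2=7.735 → R2 fires; B=11 R=4 S=1 D=6
Draw 3: a1=1.782, a2=2.424, a3=1.612, a4=1.542, a0=7.360; τ=−ln(0.5062)/7.360=0.093 → t=0.186; u2·a0=0.3167·7.360=2.331; a1=1.782 < 2.331 ≤ a1+a2=4.206 → R2 fires; B=13 R=5 S=0 D=5
Draw 4: a1=1.485, a2=0.000, a3=2.015, a4=1.285, a0=4.785; τ=−ln(0.7645)/4.785=0.056 → t=0.242; u2·a0=0.1236·4.785=0.591 ≤ a1=1.485 → R1 fires; B=13 R=7 S=0 D=4
Draw 5: a1=1.188, a2=0.000, a3=2.821, a4=1.028, a0=5.037; τ=−ln(0.0311)/5.037=0.689 → t=0.931; u2·a0=0.6366·5.037=3.207; a1+a2=1.188 < 3.207 ≤ a1+…+a3=4.009 → R3 fires; B=13 R=6 S=2 D=4
Draw 6: a1=1.188, a2=3.232, a3=2.418, a4=1.028, a0=7.866; τ=−ln(0.8188)/7.866=0.025 → t=0.957; u2·a0=0.6440·7.866=5.066; a1+a2=4.420 < 5.066 ≤ a1+…+a3=6.838 → R3 fires; B=13 R=5 S=4 D=4
Draw 7: a1=1.188, a2=6.464, a3=2.015, a4=1.028, a0=10.695; τ=−ln(0.5466)/10.695=0.056 → t=1.013; u2·a0=0.2364·10.695=2.528; a1=1.188 < 2.528 ≤ a1+a2=7.652 → R2 fires; B=15 R=6 S=3 D=3
Draw 8: a1=0.891, a2=3.636, a3=2.418, a4=0.771, a0=7.716; τ=−ln(0.7185)/7.716=0.043 → t=1.056; u2·a0=0.0121·7.716=0.093 ≤ a1=0.891 → R1 fires; B=15 R=8 S=3 D=2
Draw 9: a1=0.594, a2=2.424, a3=3.224, a4=0.514, a0=6.756; τ=−ln(0.1546)/6.756=0.276 → t=1.333; u2·a0=0.1916·6.756=1.294; a1=0.594 < 1.294 ≤ a1+a2=3.018 → R2 fires; B=17 R=9 S=2 D=1
Draw 10: a1=0.297, a2=0.808, a3=3.627, a4=0.257, a0=4.989; τ=−ln(0.7903)/4.989=0.047 → t=1.380; u2·a0=0.4467·4.989=2.229; a1+a2=1.105 < 2.229 ≤ a1+…+a3=4.732 → R3 fires; B=17 R=8 S=4 D=1
Draw 11: a1=0.297, a2=1.616, a3=3.224, a4=0.257, a0=5.394; τ=−ln(0.9031)/5.394=0.019 → t=1.399; u2·a0=0.2845·5.394=1.535; a1=0.297 < 1.535 ≤ a1+a2=1.913 → R2 fires; B=19 R=9 S=3 D=0
Draw 12: a1=0.000, a2=0.000, a3=3.627, a4=0.000, a0=3.627; τ=−ln(0.1226)/3.627=0.579 → t=1.977; u2·a0=0.7362·3.627=2.670; a1+a2=0.000 < 2.670 ≤ a1+…+a3=3.627 → R3 fires; B=19 R=8 S=5 D=0
Draw 13: a1=0.000, a2=0.000, a3=3.224, a4=0.000, a0=3.224; τ=−ln(0.4054)/3.224=0.280 → t=2.257; u2·a0=0.1055·3.224=0.340; a1+a2=0.000 < 0.340 ≤ a1+…+a3=3.224 → R3 fires; B=19 R=7 S=7 D=0
Draw 14: a1=0.000, a2=0.000, a3=2.821, a4=0.000, a0=2.821; τ=−ln(0.1178)/2.821=0.758 → t=3.015; u2·a0=0.5853·2.821=1.651; a1+a2=0.000 < 1.651 ≤ a1+…+a3=2.821 → R3 fires; B=19 R=6 S=9 D=0
Draw 15: a1=0.000, a2=0.000, a3=2.418, a4=0.000, a0=2.418; τ=−ln(0.0975)/2.418=0.963 → t=3.978 > T=3.06: stop.
Read off D at T=3.06: 0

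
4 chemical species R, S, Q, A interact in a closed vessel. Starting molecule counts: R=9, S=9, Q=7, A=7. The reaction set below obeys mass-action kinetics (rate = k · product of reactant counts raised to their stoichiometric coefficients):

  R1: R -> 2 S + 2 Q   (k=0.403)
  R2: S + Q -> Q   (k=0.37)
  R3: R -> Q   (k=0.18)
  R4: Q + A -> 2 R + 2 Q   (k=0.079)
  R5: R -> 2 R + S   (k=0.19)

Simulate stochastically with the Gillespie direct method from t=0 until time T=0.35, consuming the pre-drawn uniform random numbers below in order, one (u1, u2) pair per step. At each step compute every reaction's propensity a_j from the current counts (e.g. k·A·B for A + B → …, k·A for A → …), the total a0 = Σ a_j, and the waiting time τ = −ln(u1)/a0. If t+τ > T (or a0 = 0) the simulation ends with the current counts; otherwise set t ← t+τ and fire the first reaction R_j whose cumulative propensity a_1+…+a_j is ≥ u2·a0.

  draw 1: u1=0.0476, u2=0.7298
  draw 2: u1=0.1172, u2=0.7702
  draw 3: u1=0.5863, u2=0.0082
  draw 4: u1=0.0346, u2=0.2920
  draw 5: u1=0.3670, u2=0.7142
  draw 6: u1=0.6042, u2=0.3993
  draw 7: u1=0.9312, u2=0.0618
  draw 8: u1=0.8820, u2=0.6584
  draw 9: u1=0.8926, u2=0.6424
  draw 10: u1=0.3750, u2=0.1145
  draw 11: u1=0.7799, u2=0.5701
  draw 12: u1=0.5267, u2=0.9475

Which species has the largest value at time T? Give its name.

t=0.000: R=9 S=9 Q=7 A=7
Draw 1: a1=3.627, a2=23.310, a3=1.620, a4=3.871, a5=1.710, a0=34.138; τ=−ln(0.0476)/34.138=0.089 → t=0.089; u2·a0=0.7298·34.138=24.914; a1=3.627 < 24.914 ≤ a1+a2=26.937 → R2 fires; R=9 S=8 Q=7 A=7
Draw 2: a1=3.627, a2=20.720, a3=1.620, a4=3.871, a5=1.710, a0=31.548; τ=−ln(0.1172)/31.548=0.068 → t=0.157; u2·a0=0.7702·31.548=24.298; a1=3.627 < 24.298 ≤ a1+a2=24.347 → R2 fires; R=9 S=7 Q=7 A=7
Draw 3: a1=3.627, a2=18.130, a3=1.620, a4=3.871, a5=1.710, a0=28.958; τ=−ln(0.5863)/28.958=0.018 → t=0.176; u2·a0=0.0082·28.958=0.237 ≤ a1=3.627 → R1 fires; R=8 S=9 Q=9 A=7
Draw 4: a1=3.224, a2=29.970, a3=1.440, a4=4.977, a5=1.520, a0=41.131; τ=−ln(0.0346)/41.131=0.082 → t=0.257; u2·a0=0.2920·41.131=12.010; a1=3.224 < 12.010 ≤ a1+a2=33.194 → R2 fires; R=8 S=8 Q=9 A=7
Draw 5: a1=3.224, a2=26.640, a3=1.440, a4=4.977, a5=1.520, a0=37.801; τ=−ln(0.3670)/37.801=0.027 → t=0.284; u2·a0=0.7142·37.801=26.997; a1=3.224 < 26.997 ≤ a1+a2=29.864 → R2 fires; R=8 S=7 Q=9 A=7
Draw 6: a1=3.224, a2=23.310, a3=1.440, a4=4.977, a5=1.520, a0=34.471; τ=−ln(0.6042)/34.471=0.015 → t=0.299; u2·a0=0.3993·34.471=13.764; a1=3.224 < 13.764 ≤ a1+a2=26.534 → R2 fires; R=8 S=6 Q=9 A=7
Draw 7: a1=3.224, a2=19.980, a3=1.440, a4=4.977, a5=1.520, a0=31.141; τ=−ln(0.9312)/31.141=0.002 → t=0.301; u2·a0=0.0618·31.141=1.925 ≤ a1=3.224 → R1 fires; R=7 S=8 Q=11 A=7
Draw 8: a1=2.821, a2=32.560, a3=1.260, a4=6.083, a5=1.330, a0=44.054; τ=−ln(0.8820)/44.054=0.003 → t=0.304; u2·a0=0.6584·44.054=29.005; a1=2.821 < 29.005 ≤ a1+a2=35.381 → R2 fires; R=7 S=7 Q=11 A=7
Draw 9: a1=2.821, a2=28.490, a3=1.260, a4=6.083, a5=1.330, a0=39.984; τ=−ln(0.8926)/39.984=0.003 → t=0.306; u2·a0=0.6424·39.984=25.686; a1=2.821 < 25.686 ≤ a1+a2=31.311 → R2 fires; R=7 S=6 Q=11 A=7
Draw 10: a1=2.821, a2=24.420, a3=1.260, a4=6.083, a5=1.330, a0=35.914; τ=−ln(0.3750)/35.914=0.027 → t=0.334; u2·a0=0.1145·35.914=4.112; a1=2.821 < 4.112 ≤ a1+a2=27.241 → R2 fires; R=7 S=5 Q=11 A=7
Draw 11: a1=2.821, a2=20.350, a3=1.260, a4=6.083, a5=1.330, a0=31.844; τ=−ln(0.7799)/31.844=0.008 → t=0.342; u2·a0=0.5701·31.844=18.154; a1=2.821 < 18.154 ≤ a1+a2=23.171 → R2 fires; R=7 S=4 Q=11 A=7
Draw 12: a1=2.821, a2=16.280, a3=1.260, a4=6.083, a5=1.330, a0=27.774; τ=−ln(0.5267)/27.774=0.023 → t=0.365 > T=0.35: stop.
At T=0.35: R=7 S=4 Q=11 A=7; the largest is Q.

Dominant species at T: Q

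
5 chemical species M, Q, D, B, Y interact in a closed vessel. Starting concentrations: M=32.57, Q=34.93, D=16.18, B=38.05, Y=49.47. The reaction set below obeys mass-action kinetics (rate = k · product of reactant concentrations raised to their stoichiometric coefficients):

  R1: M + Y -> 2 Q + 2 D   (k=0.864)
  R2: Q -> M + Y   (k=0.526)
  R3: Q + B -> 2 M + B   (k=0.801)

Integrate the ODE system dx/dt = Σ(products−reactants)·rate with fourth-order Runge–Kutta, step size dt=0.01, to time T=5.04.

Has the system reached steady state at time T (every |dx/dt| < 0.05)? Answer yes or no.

Steady state at T: yes

RK4 with dt=0.01: 504 steps to T=5.04. Trajectory (selected grid times):
t=0.00: M=32.57 Q=34.93 D=16.18 B=38.05 Y=49.47
t=0.56: M=255.54 Q=0.00 D=119.82 B=38.05 Y=0.00
t=1.12: M=255.54 Q=0.00 D=119.82 B=38.05 Y=0.00
t=1.68: M=255.54 Q=0.00 D=119.82 B=38.05 Y=0.00
t=2.24: M=255.54 Q=0.00 D=119.82 B=38.05 Y=0.00
t=2.80: M=255.54 Q=0.00 D=119.82 B=38.05 Y=0.00
t=3.36: M=255.54 Q=0.00 D=119.82 B=38.05 Y=0.00
t=3.92: M=255.54 Q=0.00 D=119.82 B=38.05 Y=0.00
t=4.48: M=255.54 Q=0.00 D=119.82 B=38.05 Y=0.00
t=5.04: M=255.54 Q=0.00 D=119.82 B=38.05 Y=0.00
Rates at T: R1=0.0000, R2=0.0000, R3=0.0000
dx/dt at T (Σ net stoichiometry × rate): M=+0.0000, Q=-0.0000, D=+0.0000, B=+0.0000, Y=-0.0000
Largest |dx/dt| is |+0.0000| (M) < 0.05 → steady.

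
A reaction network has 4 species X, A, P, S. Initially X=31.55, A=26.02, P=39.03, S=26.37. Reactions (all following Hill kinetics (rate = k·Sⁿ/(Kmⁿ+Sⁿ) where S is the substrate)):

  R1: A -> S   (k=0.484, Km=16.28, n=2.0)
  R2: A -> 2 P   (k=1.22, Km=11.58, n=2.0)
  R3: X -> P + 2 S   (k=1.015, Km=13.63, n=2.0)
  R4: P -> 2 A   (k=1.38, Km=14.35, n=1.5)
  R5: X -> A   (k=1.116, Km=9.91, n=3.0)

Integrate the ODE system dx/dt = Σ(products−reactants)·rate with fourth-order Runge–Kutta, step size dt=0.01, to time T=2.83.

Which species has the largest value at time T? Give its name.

RK4 with dt=0.01: 283 steps to T=2.83. Trajectory (selected grid times):
t=0.00: X=31.55 A=26.02 P=39.03 S=26.37
t=0.31: X=30.95 A=26.63 P=39.58 S=27.01
t=0.63: X=30.33 A=27.26 P=40.14 S=27.66
t=0.94: X=29.74 A=27.87 P=40.70 S=28.30
t=1.26: X=29.13 A=28.49 P=41.27 S=28.95
t=1.57: X=28.54 A=29.10 P=41.82 S=29.58
t=1.89: X=27.93 A=29.72 P=42.39 S=30.22
t=2.20: X=27.35 A=30.32 P=42.94 S=30.84
t=2.52: X=26.75 A=30.94 P=43.51 S=31.48
t=2.83: X=26.17 A=31.54 P=44.07 S=32.10
At T=2.83: X=26.17 A=31.54 P=44.07 S=32.10; the largest is P.

Dominant species at T: P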